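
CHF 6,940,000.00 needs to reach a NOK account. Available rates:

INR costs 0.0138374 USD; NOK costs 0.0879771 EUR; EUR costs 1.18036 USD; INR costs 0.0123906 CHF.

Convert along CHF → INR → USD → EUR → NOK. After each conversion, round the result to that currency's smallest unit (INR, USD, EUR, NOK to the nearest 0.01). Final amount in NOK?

NOK 74,634,134.79

CHF 6,940,000.00 ÷ 0.0123906 = INR 560,102,012.82
INR 560,102,012.82 × 0.0138374 = USD 7,750,355.59
USD 7,750,355.59 ÷ 1.18036 = EUR 6,566,094.74
EUR 6,566,094.74 ÷ 0.0879771 = NOK 74,634,134.79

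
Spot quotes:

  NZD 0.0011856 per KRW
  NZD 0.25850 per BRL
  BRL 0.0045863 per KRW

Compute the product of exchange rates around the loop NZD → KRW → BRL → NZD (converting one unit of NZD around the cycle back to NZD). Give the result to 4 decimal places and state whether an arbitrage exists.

1.0000 (no arbitrage)

Around NZD → KRW → BRL → NZD: 1 ÷ 0.0011856 × 0.0045863 × 0.25850 = 0.999965
Product ≈ 1 (deviation 0.003%, within rounding noise).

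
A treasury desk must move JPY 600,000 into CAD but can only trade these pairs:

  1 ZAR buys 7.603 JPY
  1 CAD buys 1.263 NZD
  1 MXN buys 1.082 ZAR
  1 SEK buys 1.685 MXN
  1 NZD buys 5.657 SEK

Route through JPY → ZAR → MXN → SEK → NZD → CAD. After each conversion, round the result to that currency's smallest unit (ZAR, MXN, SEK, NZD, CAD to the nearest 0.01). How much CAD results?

JPY 600,000 ÷ 7.603 = ZAR 78,916.22
ZAR 78,916.22 ÷ 1.082 = MXN 72,935.51
MXN 72,935.51 ÷ 1.685 = SEK 43,285.17
SEK 43,285.17 ÷ 5.657 = NZD 7,651.61
NZD 7,651.61 ÷ 1.263 = CAD 6,058.28

CAD 6,058.28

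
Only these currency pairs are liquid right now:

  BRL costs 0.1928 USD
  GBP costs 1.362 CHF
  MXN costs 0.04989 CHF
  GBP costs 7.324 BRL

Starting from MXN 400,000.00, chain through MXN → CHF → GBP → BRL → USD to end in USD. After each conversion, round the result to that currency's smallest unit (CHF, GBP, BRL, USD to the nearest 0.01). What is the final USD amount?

MXN 400,000.00 × 0.04989 = CHF 19,956.00
CHF 19,956.00 ÷ 1.362 = GBP 14,651.98
GBP 14,651.98 × 7.324 = BRL 107,311.10
BRL 107,311.10 × 0.1928 = USD 20,689.58

USD 20,689.58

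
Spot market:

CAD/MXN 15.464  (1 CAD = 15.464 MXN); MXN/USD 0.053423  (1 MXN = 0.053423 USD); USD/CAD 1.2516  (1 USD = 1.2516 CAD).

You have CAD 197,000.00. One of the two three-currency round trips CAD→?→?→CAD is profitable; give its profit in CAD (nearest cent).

Profit: CAD 6,695.72

Profitable loop is CAD → MXN → USD → CAD:
CAD 197,000.00 × 15.464 = MXN 3,046,408.00
MXN 3,046,408.00 × 0.053423 = USD 162,748.25
USD 162,748.25 × 1.2516 = CAD 203,695.72
Profit = CAD 203,695.72 − CAD 197,000.00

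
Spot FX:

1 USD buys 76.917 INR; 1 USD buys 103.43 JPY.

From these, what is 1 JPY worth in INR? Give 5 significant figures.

1 JPY ÷ 103.43 = 0.00966837 USD
0.00966837 USD × 76.917 = 0.743662 INR

JPY/INR = 0.74366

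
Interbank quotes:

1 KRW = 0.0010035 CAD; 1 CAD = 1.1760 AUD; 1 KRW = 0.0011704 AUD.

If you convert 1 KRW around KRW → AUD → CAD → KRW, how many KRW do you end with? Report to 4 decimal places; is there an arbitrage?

Around KRW → AUD → CAD → KRW: 1 × 0.0011704 ÷ 1.1760 ÷ 0.0010035 = 0.991767
Product < 1; profitable direction is KRW → CAD → AUD → KRW.

0.9918 (arbitrage exists)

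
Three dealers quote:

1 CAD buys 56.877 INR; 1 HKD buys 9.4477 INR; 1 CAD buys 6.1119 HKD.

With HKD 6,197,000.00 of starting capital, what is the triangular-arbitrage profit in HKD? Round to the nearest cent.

Profitable loop is HKD → INR → CAD → HKD:
HKD 6,197,000.00 × 9.4477 = INR 58,547,396.90
INR 58,547,396.90 ÷ 56.877 = CAD 1,029,368.58
CAD 1,029,368.58 × 6.1119 = HKD 6,291,397.84
Profit = HKD 6,291,397.84 − HKD 6,197,000.00

Profit: HKD 94,397.84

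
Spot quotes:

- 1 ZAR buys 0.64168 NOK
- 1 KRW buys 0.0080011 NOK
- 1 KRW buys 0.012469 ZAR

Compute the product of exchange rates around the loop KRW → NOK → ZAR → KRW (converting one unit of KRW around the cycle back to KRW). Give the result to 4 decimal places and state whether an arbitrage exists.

1.0000 (no arbitrage)

Around KRW → NOK → ZAR → KRW: 1 × 0.0080011 ÷ 0.64168 ÷ 0.012469 = 0.999999
Product ≈ 1 (deviation 0.000%, within rounding noise).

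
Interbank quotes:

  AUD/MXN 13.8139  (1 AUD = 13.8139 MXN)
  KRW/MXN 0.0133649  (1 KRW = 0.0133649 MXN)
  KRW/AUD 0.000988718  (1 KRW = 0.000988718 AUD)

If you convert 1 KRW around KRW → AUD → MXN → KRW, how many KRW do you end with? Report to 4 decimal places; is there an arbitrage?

Around KRW → AUD → MXN → KRW: 1 × 0.000988718 × 13.8139 ÷ 0.0133649 = 1.021934
Product > 1; profitable direction is KRW → AUD → MXN → KRW.

1.0219 (arbitrage exists)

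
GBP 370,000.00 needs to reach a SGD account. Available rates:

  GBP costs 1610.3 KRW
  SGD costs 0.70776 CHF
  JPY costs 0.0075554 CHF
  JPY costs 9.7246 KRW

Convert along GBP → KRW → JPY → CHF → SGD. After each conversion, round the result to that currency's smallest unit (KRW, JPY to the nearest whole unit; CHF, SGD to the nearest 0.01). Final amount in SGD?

SGD 654,045.89

GBP 370,000.00 × 1610.3 = KRW 595,811,000
KRW 595,811,000 ÷ 9.7246 = JPY 61,268,433
JPY 61,268,433 × 0.0075554 = CHF 462,907.52
CHF 462,907.52 ÷ 0.70776 = SGD 654,045.89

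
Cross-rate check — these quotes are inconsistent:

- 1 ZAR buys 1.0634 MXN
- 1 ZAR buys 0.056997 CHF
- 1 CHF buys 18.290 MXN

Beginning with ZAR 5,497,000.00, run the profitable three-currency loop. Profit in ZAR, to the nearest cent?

Profit: ZAR 110,337.41

Profitable loop is ZAR → MXN → CHF → ZAR:
ZAR 5,497,000.00 × 1.0634 = MXN 5,845,509.80
MXN 5,845,509.80 ÷ 18.290 = CHF 319,601.41
CHF 319,601.41 ÷ 0.056997 = ZAR 5,607,337.41
Profit = ZAR 5,607,337.41 − ZAR 5,497,000.00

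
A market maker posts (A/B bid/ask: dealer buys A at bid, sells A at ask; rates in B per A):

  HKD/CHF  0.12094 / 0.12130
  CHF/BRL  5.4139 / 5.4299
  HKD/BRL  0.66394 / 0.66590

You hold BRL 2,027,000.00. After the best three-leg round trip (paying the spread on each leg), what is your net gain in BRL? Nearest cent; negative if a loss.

Net profit: BRL 16,289.72

Best loop BRL → CHF → HKD → BRL:
BRL 2,027,000.00 ÷ 5.4299 (buy CHF at ask) = CHF 373,303.38
CHF 373,303.38 ÷ 0.12130 (buy HKD at ask) = HKD 3,077,521.65
HKD 3,077,521.65 × 0.66394 (sell HKD at bid) = BRL 2,043,289.72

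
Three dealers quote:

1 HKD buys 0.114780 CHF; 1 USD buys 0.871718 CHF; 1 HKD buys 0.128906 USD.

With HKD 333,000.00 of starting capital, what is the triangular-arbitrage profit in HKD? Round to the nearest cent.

Profit: HKD 7,142.82

Profitable loop is HKD → CHF → USD → HKD:
HKD 333,000.00 × 0.114780 = CHF 38,221.74
CHF 38,221.74 ÷ 0.871718 = USD 43,846.45
USD 43,846.45 ÷ 0.128906 = HKD 340,142.82
Profit = HKD 340,142.82 − HKD 333,000.00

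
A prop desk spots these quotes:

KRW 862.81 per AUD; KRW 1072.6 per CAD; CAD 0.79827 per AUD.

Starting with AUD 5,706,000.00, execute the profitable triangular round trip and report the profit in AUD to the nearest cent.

Profit: AUD 43,887.35

Profitable loop is AUD → KRW → CAD → AUD:
AUD 5,706,000.00 × 862.81 = KRW 4,923,193,860
KRW 4,923,193,860 ÷ 1072.6 = CAD 4,589,962.58
CAD 4,589,962.58 ÷ 0.79827 = AUD 5,749,887.35
Profit = AUD 5,749,887.35 − AUD 5,706,000.00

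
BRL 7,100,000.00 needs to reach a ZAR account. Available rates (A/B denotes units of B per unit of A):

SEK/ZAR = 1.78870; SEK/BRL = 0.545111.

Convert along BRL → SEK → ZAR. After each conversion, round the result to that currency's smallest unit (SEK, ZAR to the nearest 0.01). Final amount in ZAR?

BRL 7,100,000.00 ÷ 0.545111 = SEK 13,024,870.16
SEK 13,024,870.16 × 1.78870 = ZAR 23,297,585.26

ZAR 23,297,585.26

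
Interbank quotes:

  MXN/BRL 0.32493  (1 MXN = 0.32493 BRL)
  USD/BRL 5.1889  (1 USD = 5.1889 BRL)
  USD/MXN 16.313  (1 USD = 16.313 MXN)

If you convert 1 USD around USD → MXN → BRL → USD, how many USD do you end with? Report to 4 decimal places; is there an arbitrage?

Around USD → MXN → BRL → USD: 1 × 16.313 × 0.32493 ÷ 5.1889 = 1.021523
Product > 1; profitable direction is USD → MXN → BRL → USD.

1.0215 (arbitrage exists)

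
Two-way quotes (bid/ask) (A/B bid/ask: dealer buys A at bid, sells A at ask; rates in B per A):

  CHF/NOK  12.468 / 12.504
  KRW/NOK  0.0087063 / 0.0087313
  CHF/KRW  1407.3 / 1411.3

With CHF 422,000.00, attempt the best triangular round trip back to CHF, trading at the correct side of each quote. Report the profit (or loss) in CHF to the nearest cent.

Best loop CHF → NOK → KRW → CHF:
CHF 422,000.00 × 12.468 (sell CHF at bid) = NOK 5,261,496.00
NOK 5,261,496.00 ÷ 0.0087313 (buy KRW at ask) = KRW 602,601,674
KRW 602,601,674 ÷ 1411.3 (buy CHF at ask) = CHF 426,983.40

Net profit: CHF 4,983.40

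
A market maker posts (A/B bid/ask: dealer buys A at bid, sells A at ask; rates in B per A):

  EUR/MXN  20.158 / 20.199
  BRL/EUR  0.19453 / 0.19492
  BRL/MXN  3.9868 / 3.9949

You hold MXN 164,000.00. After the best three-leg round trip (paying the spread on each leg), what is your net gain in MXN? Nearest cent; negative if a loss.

Best loop MXN → EUR → BRL → MXN:
MXN 164,000.00 ÷ 20.199 (buy EUR at ask) = EUR 8,119.21
EUR 8,119.21 ÷ 0.19492 (buy BRL at ask) = BRL 41,654.08
BRL 41,654.08 × 3.9868 (sell BRL at bid) = MXN 166,066.50

Net profit: MXN 2,066.50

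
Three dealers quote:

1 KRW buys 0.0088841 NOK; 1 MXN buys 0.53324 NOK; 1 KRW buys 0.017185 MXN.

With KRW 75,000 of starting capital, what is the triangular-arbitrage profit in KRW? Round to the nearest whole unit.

Profit: KRW 2,361

Profitable loop is KRW → MXN → NOK → KRW:
KRW 75,000 × 0.017185 = MXN 1,288.88
MXN 1,288.88 × 0.53324 = NOK 687.28
NOK 687.28 ÷ 0.0088841 = KRW 77,361
Profit = KRW 77,361 − KRW 75,000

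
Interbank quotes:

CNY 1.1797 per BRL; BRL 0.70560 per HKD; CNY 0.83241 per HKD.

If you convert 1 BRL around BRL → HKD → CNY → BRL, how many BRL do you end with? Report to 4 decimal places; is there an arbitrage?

1.0000 (no arbitrage)

Around BRL → HKD → CNY → BRL: 1 ÷ 0.70560 × 0.83241 ÷ 1.1797 = 1.000016
Product ≈ 1 (deviation 0.002%, within rounding noise).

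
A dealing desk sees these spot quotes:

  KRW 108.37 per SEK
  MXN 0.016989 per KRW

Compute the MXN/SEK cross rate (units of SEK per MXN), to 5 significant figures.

MXN/SEK = 0.54315

1 MXN ÷ 0.016989 = 58.8616 KRW
58.8616 KRW ÷ 108.37 = 0.543154 SEK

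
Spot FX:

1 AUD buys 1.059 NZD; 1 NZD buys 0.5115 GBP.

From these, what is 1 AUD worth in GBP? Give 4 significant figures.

AUD/GBP = 0.5417

1 AUD × 1.059 = 1.059 NZD
1.059 NZD × 0.5115 = 0.541678 GBP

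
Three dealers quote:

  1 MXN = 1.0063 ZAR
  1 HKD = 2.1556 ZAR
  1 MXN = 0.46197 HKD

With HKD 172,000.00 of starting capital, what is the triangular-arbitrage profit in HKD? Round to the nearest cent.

Profitable loop is HKD → MXN → ZAR → HKD:
HKD 172,000.00 ÷ 0.46197 = MXN 372,318.55
MXN 372,318.55 × 1.0063 = ZAR 374,664.16
ZAR 374,664.16 ÷ 2.1556 = HKD 173,809.68
Profit = HKD 173,809.68 − HKD 172,000.00

Profit: HKD 1,809.68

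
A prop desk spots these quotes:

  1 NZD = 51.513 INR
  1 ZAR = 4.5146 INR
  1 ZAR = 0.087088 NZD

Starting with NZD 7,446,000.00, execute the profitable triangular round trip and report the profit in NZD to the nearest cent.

Profitable loop is NZD → ZAR → INR → NZD:
NZD 7,446,000.00 ÷ 0.087088 = ZAR 85,499,724.42
ZAR 85,499,724.42 × 4.5146 = INR 385,997,055.85
INR 385,997,055.85 ÷ 51.513 = NZD 7,493,196.98
Profit = NZD 7,493,196.98 − NZD 7,446,000.00

Profit: NZD 47,196.98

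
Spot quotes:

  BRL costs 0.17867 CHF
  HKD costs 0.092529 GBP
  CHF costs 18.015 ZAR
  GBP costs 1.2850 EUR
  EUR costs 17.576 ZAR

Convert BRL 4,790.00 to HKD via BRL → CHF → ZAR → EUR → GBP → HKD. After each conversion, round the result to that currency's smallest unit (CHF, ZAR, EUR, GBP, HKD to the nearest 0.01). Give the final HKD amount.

HKD 7,377.69

BRL 4,790.00 × 0.17867 = CHF 855.83
CHF 855.83 × 18.015 = ZAR 15,417.78
ZAR 15,417.78 ÷ 17.576 = EUR 877.21
EUR 877.21 ÷ 1.2850 = GBP 682.65
GBP 682.65 ÷ 0.092529 = HKD 7,377.69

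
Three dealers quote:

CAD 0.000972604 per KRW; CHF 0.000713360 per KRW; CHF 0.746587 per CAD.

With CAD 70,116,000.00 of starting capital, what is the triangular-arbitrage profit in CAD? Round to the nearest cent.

Profit: CAD 1,255,504.80

Profitable loop is CAD → CHF → KRW → CAD:
CAD 70,116,000.00 × 0.746587 = CHF 52,347,694.09
CHF 52,347,694.09 ÷ 0.000713360 = KRW 73,381,874,638
KRW 73,381,874,638 × 0.000972604 = CAD 71,371,504.80
Profit = CAD 71,371,504.80 − CAD 70,116,000.00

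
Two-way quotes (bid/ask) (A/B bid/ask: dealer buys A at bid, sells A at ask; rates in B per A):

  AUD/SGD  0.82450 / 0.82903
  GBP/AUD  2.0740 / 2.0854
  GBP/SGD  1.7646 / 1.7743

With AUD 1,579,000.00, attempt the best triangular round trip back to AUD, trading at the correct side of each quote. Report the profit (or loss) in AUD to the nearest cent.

Net profit: AUD 32,642.79

Best loop AUD → GBP → SGD → AUD:
AUD 1,579,000.00 ÷ 2.0854 (buy GBP at ask) = GBP 757,168.89
GBP 757,168.89 × 1.7646 (sell GBP at bid) = SGD 1,336,100.22
SGD 1,336,100.22 ÷ 0.82903 (buy AUD at ask) = AUD 1,611,642.79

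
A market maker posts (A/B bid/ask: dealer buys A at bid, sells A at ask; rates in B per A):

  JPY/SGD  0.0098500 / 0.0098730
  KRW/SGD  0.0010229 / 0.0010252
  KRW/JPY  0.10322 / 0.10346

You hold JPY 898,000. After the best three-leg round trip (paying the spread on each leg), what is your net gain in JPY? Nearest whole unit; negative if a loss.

Best loop JPY → KRW → SGD → JPY:
JPY 898,000 ÷ 0.10346 (buy KRW at ask) = KRW 8,679,683
KRW 8,679,683 × 0.0010229 (sell KRW at bid) = SGD 8,878.45
SGD 8,878.45 ÷ 0.0098730 (buy JPY at ask) = JPY 899,265

Net profit: JPY 1,265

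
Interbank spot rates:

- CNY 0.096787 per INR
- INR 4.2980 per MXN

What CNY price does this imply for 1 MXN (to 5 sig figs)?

MXN/CNY = 0.41599

1 MXN × 4.2980 = 4.298 INR
4.298 INR × 0.096787 = 0.415991 CNY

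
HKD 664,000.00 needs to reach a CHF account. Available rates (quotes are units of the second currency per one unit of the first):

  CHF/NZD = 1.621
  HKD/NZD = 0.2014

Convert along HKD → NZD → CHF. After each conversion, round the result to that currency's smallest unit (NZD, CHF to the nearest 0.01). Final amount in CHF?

HKD 664,000.00 × 0.2014 = NZD 133,729.60
NZD 133,729.60 ÷ 1.621 = CHF 82,498.21

CHF 82,498.21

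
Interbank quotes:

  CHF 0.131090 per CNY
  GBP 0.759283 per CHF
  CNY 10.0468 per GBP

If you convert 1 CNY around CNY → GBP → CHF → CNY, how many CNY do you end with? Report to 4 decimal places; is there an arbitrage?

1.0000 (no arbitrage)

Around CNY → GBP → CHF → CNY: 1 ÷ 10.0468 ÷ 0.759283 ÷ 0.131090 = 0.999998
Product ≈ 1 (deviation 0.000%, within rounding noise).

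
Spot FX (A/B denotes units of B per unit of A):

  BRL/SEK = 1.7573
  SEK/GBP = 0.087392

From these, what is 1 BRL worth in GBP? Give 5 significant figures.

1 BRL × 1.7573 = 1.7573 SEK
1.7573 SEK × 0.087392 = 0.153574 GBP

BRL/GBP = 0.15357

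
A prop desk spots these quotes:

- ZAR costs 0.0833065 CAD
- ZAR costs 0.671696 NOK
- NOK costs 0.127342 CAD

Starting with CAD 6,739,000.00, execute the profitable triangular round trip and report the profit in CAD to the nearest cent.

Profitable loop is CAD → ZAR → NOK → CAD:
CAD 6,739,000.00 ÷ 0.0833065 = ZAR 80,894,047.88
ZAR 80,894,047.88 × 0.671696 = NOK 54,336,208.39
NOK 54,336,208.39 × 0.127342 = CAD 6,919,281.45
Profit = CAD 6,919,281.45 − CAD 6,739,000.00

Profit: CAD 180,281.45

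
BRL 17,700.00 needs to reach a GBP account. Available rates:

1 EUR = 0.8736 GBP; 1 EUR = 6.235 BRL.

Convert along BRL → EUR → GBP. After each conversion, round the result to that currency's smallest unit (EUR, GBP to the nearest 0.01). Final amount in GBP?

BRL 17,700.00 ÷ 6.235 = EUR 2,838.81
EUR 2,838.81 × 0.8736 = GBP 2,479.98

GBP 2,479.98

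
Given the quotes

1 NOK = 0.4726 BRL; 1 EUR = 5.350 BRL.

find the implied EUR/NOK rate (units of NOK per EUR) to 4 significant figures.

1 EUR × 5.350 = 5.35 BRL
5.35 BRL ÷ 0.4726 = 11.3204 NOK

EUR/NOK = 11.32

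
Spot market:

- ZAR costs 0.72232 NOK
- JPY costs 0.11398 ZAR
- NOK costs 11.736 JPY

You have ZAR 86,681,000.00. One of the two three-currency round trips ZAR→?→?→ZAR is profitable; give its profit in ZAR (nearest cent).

Profitable loop is ZAR → JPY → NOK → ZAR:
ZAR 86,681,000.00 ÷ 0.11398 = JPY 760,493,069
JPY 760,493,069 ÷ 11.736 = NOK 64,800,022.92
NOK 64,800,022.92 ÷ 0.72232 = ZAR 89,710,963.17
Profit = ZAR 89,710,963.17 − ZAR 86,681,000.00

Profit: ZAR 3,029,963.17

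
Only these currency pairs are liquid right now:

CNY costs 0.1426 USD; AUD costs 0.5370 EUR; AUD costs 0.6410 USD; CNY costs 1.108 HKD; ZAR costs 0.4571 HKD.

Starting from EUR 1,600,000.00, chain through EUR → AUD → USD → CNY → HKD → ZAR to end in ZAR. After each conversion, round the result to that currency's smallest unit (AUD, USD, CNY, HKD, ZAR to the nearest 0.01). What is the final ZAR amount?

EUR 1,600,000.00 ÷ 0.5370 = AUD 2,979,515.83
AUD 2,979,515.83 × 0.6410 = USD 1,909,869.65
USD 1,909,869.65 ÷ 0.1426 = CNY 13,393,195.30
CNY 13,393,195.30 × 1.108 = HKD 14,839,660.39
HKD 14,839,660.39 ÷ 0.4571 = ZAR 32,464,800.68

ZAR 32,464,800.68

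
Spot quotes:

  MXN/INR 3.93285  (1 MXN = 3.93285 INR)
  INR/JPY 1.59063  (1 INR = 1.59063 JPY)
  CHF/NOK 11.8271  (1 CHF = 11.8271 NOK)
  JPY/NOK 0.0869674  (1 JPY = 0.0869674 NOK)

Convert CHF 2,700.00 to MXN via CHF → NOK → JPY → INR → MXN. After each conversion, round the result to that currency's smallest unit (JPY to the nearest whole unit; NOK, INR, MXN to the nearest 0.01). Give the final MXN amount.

MXN 58,696.14

CHF 2,700.00 × 11.8271 = NOK 31,933.17
NOK 31,933.17 ÷ 0.0869674 = JPY 367,186
JPY 367,186 ÷ 1.59063 = INR 230,843.13
INR 230,843.13 ÷ 3.93285 = MXN 58,696.14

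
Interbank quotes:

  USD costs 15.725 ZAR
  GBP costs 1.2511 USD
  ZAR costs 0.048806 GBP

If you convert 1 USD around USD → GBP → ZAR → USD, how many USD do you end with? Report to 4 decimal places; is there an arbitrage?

1.0415 (arbitrage exists)

Around USD → GBP → ZAR → USD: 1 ÷ 1.2511 ÷ 0.048806 ÷ 15.725 = 1.041464
Product > 1; profitable direction is USD → GBP → ZAR → USD.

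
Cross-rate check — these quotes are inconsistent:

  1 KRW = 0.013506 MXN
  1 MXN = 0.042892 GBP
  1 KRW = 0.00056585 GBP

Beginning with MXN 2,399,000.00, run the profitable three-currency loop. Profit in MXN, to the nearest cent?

Profitable loop is MXN → GBP → KRW → MXN:
MXN 2,399,000.00 × 0.042892 = GBP 102,897.91
GBP 102,897.91 ÷ 0.00056585 = KRW 181,846,617
KRW 181,846,617 × 0.013506 = MXN 2,456,020.40
Profit = MXN 2,456,020.40 − MXN 2,399,000.00

Profit: MXN 57,020.40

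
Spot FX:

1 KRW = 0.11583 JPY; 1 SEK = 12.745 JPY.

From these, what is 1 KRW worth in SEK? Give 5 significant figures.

1 KRW × 0.11583 = 0.11583 JPY
0.11583 JPY ÷ 12.745 = 0.00908827 SEK

KRW/SEK = 0.0090883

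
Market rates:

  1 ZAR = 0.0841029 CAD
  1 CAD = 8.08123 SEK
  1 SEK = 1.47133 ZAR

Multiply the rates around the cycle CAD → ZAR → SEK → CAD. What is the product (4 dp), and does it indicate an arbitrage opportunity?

Around CAD → ZAR → SEK → CAD: 1 ÷ 0.0841029 ÷ 1.47133 ÷ 8.08123 = 1.000003
Product ≈ 1 (deviation 0.000%, within rounding noise).

1.0000 (no arbitrage)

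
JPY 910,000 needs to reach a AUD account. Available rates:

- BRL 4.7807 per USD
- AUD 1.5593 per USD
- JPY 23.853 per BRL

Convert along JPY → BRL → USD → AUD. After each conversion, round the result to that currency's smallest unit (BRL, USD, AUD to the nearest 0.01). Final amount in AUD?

AUD 12,443.32

JPY 910,000 ÷ 23.853 = BRL 38,150.34
BRL 38,150.34 ÷ 4.7807 = USD 7,980.07
USD 7,980.07 × 1.5593 = AUD 12,443.32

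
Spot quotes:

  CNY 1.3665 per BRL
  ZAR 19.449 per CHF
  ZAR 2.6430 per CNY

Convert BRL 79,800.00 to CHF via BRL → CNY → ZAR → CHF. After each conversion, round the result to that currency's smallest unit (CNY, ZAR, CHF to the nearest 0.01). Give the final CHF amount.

CHF 14,818.78

BRL 79,800.00 × 1.3665 = CNY 109,046.70
CNY 109,046.70 × 2.6430 = ZAR 288,210.43
ZAR 288,210.43 ÷ 19.449 = CHF 14,818.78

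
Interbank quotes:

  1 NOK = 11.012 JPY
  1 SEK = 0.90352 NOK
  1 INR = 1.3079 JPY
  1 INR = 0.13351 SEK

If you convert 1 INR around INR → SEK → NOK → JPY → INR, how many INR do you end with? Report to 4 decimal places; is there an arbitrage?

1.0156 (arbitrage exists)

Around INR → SEK → NOK → JPY → INR: 1 × 0.13351 × 0.90352 × 11.012 ÷ 1.3079 = 1.015648
Product > 1; profitable direction is INR → SEK → NOK → JPY → INR.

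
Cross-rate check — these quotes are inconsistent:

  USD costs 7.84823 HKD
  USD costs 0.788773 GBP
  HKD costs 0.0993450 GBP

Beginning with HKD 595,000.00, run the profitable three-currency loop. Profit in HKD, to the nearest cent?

Profit: HKD 6,937.31

Profitable loop is HKD → USD → GBP → HKD:
HKD 595,000.00 ÷ 7.84823 = USD 75,813.27
USD 75,813.27 × 0.788773 = GBP 59,799.46
GBP 59,799.46 ÷ 0.0993450 = HKD 601,937.31
Profit = HKD 601,937.31 − HKD 595,000.00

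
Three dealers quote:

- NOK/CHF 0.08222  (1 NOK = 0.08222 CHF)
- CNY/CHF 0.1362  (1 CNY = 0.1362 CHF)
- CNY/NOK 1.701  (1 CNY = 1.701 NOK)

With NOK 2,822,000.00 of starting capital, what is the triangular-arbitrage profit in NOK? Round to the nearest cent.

Profitable loop is NOK → CHF → CNY → NOK:
NOK 2,822,000.00 × 0.08222 = CHF 232,024.84
CHF 232,024.84 ÷ 0.1362 = CNY 1,703,559.77
CNY 1,703,559.77 × 1.701 = NOK 2,897,755.16
Profit = NOK 2,897,755.16 − NOK 2,822,000.00

Profit: NOK 75,755.16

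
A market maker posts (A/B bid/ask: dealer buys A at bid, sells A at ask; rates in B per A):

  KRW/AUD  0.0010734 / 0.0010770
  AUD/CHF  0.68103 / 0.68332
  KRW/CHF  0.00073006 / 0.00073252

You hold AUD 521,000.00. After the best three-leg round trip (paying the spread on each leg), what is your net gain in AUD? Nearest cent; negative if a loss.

Net result: AUD -1,068.57 (no profitable arbitrage after spreads)

Best loop AUD → CHF → KRW → AUD:
AUD 521,000.00 × 0.68103 (sell AUD at bid) = CHF 354,816.63
CHF 354,816.63 ÷ 0.00073252 (buy KRW at ask) = KRW 484,378,078
KRW 484,378,078 × 0.0010734 (sell KRW at bid) = AUD 519,931.43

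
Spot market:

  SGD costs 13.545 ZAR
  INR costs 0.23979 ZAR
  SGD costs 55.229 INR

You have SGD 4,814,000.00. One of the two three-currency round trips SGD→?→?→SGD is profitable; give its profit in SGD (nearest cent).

Profitable loop is SGD → ZAR → INR → SGD:
SGD 4,814,000.00 × 13.545 = ZAR 65,205,630.00
ZAR 65,205,630.00 ÷ 0.23979 = INR 271,928,062.05
INR 271,928,062.05 ÷ 55.229 = SGD 4,923,646.31
Profit = SGD 4,923,646.31 − SGD 4,814,000.00

Profit: SGD 109,646.31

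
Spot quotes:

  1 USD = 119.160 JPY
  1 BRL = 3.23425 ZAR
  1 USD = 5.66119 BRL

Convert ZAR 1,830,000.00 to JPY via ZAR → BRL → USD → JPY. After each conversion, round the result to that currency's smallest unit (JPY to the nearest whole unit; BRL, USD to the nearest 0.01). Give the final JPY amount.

ZAR 1,830,000.00 ÷ 3.23425 = BRL 565,818.97
BRL 565,818.97 ÷ 5.66119 = USD 99,947.00
USD 99,947.00 × 119.160 = JPY 11,909,685

JPY 11,909,685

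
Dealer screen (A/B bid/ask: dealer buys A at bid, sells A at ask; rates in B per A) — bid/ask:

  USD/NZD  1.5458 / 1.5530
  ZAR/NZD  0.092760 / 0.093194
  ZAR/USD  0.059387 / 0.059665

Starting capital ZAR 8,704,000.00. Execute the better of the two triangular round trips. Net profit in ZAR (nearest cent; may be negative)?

Best loop ZAR → NZD → USD → ZAR:
ZAR 8,704,000.00 × 0.092760 (sell ZAR at bid) = NZD 807,383.04
NZD 807,383.04 ÷ 1.5530 (buy USD at ask) = USD 519,886.05
USD 519,886.05 ÷ 0.059665 (buy ZAR at ask) = ZAR 8,713,417.46

Net profit: ZAR 9,417.46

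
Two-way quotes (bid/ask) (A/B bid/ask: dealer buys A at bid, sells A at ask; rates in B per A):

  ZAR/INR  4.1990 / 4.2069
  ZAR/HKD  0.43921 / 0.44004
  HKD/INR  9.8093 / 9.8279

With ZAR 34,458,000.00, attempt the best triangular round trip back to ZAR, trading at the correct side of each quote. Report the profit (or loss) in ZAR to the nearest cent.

Net profit: ZAR 830,899.46

Best loop ZAR → HKD → INR → ZAR:
ZAR 34,458,000.00 × 0.43921 (sell ZAR at bid) = HKD 15,134,298.18
HKD 15,134,298.18 × 9.8093 (sell HKD at bid) = INR 148,456,871.14
INR 148,456,871.14 ÷ 4.2069 (buy ZAR at ask) = ZAR 35,288,899.46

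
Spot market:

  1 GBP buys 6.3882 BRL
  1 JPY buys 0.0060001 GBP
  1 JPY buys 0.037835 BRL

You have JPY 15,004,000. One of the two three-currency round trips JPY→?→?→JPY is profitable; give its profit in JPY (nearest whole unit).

Profit: JPY 196,235

Profitable loop is JPY → GBP → BRL → JPY:
JPY 15,004,000 × 0.0060001 = GBP 90,025.50
GBP 90,025.50 × 6.3882 = BRL 575,100.90
BRL 575,100.90 ÷ 0.037835 = JPY 15,200,235
Profit = JPY 15,200,235 − JPY 15,004,000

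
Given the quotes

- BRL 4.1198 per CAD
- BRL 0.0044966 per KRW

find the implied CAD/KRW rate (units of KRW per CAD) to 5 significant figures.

1 CAD × 4.1198 = 4.1198 BRL
4.1198 BRL ÷ 0.0044966 = 916.203 KRW

CAD/KRW = 916.20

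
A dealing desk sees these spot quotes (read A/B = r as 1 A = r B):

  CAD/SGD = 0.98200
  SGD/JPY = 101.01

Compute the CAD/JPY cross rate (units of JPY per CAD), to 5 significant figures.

CAD/JPY = 99.192

1 CAD × 0.98200 = 0.982 SGD
0.982 SGD × 101.01 = 99.1918 JPY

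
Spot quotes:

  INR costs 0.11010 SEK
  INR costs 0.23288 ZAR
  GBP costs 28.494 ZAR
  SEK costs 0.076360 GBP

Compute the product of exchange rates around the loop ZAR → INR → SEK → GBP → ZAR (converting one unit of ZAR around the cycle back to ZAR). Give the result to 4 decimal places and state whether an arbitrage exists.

1.0287 (arbitrage exists)

Around ZAR → INR → SEK → GBP → ZAR: 1 ÷ 0.23288 × 0.11010 × 0.076360 × 28.494 = 1.028666
Product > 1; profitable direction is ZAR → INR → SEK → GBP → ZAR.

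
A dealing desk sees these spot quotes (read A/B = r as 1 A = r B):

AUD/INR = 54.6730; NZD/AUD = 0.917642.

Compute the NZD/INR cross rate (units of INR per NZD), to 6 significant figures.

NZD/INR = 50.1702

1 NZD × 0.917642 = 0.917642 AUD
0.917642 AUD × 54.6730 = 50.1702 INR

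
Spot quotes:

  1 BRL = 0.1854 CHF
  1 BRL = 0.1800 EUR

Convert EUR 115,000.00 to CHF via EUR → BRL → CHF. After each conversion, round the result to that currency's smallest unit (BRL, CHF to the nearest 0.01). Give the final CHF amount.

CHF 118,450.00

EUR 115,000.00 ÷ 0.1800 = BRL 638,888.89
BRL 638,888.89 × 0.1854 = CHF 118,450.00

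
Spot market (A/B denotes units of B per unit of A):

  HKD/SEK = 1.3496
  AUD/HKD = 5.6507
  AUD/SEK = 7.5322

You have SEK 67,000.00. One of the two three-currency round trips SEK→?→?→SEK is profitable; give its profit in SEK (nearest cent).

Profit: SEK 836.01

Profitable loop is SEK → AUD → HKD → SEK:
SEK 67,000.00 ÷ 7.5322 = AUD 8,895.14
AUD 8,895.14 × 5.6507 = HKD 50,263.79
HKD 50,263.79 × 1.3496 = SEK 67,836.01
Profit = SEK 67,836.01 − SEK 67,000.00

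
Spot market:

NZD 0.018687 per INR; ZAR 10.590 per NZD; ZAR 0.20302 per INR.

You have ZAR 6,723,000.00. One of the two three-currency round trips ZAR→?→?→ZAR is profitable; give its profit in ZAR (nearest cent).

Profitable loop is ZAR → NZD → INR → ZAR:
ZAR 6,723,000.00 ÷ 10.590 = NZD 634,844.19
NZD 634,844.19 ÷ 0.018687 = INR 33,972,504.56
INR 33,972,504.56 × 0.20302 = ZAR 6,897,097.87
Profit = ZAR 6,897,097.87 − ZAR 6,723,000.00

Profit: ZAR 174,097.87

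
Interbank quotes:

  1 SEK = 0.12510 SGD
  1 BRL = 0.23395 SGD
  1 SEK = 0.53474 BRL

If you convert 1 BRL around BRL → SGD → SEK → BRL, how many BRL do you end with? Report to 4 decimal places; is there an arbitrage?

1.0000 (no arbitrage)

Around BRL → SGD → SEK → BRL: 1 × 0.23395 ÷ 0.12510 × 0.53474 = 1.000019
Product ≈ 1 (deviation 0.002%, within rounding noise).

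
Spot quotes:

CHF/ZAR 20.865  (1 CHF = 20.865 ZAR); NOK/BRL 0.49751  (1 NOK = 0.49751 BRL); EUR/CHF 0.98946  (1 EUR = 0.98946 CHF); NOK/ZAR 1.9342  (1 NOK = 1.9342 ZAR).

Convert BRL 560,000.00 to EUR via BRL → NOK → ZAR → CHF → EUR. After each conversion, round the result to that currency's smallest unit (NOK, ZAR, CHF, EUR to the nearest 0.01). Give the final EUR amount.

BRL 560,000.00 ÷ 0.49751 = NOK 1,125,605.52
NOK 1,125,605.52 × 1.9342 = ZAR 2,177,146.20
ZAR 2,177,146.20 ÷ 20.865 = CHF 104,344.41
CHF 104,344.41 ÷ 0.98946 = EUR 105,455.92

EUR 105,455.92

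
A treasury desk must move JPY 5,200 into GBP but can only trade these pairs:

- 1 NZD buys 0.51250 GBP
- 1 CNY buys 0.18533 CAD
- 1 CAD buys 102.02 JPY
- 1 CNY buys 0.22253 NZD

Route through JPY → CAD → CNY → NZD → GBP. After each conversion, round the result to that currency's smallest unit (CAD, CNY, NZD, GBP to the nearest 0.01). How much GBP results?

JPY 5,200 ÷ 102.02 = CAD 50.97
CAD 50.97 ÷ 0.18533 = CNY 275.02
CNY 275.02 × 0.22253 = NZD 61.20
NZD 61.20 × 0.51250 = GBP 31.36

GBP 31.36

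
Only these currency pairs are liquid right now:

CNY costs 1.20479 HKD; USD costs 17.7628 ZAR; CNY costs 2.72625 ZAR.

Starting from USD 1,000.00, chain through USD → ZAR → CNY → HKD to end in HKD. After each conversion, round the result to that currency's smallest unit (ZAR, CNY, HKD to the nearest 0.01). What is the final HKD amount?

HKD 7,849.77

USD 1,000.00 × 17.7628 = ZAR 17,762.80
ZAR 17,762.80 ÷ 2.72625 = CNY 6,515.47
CNY 6,515.47 × 1.20479 = HKD 7,849.77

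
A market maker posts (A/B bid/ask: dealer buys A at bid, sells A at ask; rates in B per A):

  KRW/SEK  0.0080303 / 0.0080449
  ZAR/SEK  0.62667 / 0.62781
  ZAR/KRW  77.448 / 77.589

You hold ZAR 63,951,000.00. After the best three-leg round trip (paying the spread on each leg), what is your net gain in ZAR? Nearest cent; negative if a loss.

Net profit: ZAR 253,495.82

Best loop ZAR → SEK → KRW → ZAR:
ZAR 63,951,000.00 × 0.62667 (sell ZAR at bid) = SEK 40,076,173.17
SEK 40,076,173.17 ÷ 0.0080449 (buy KRW at ask) = KRW 4,981,562,626
KRW 4,981,562,626 ÷ 77.589 (buy ZAR at ask) = ZAR 64,204,495.82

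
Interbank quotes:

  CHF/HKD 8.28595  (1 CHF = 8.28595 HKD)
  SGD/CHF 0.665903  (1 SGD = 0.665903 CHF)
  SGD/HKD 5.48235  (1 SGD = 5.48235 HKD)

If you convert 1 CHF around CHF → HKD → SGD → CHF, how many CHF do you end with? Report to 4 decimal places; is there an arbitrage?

Around CHF → HKD → SGD → CHF: 1 × 8.28595 ÷ 5.48235 × 0.665903 = 1.006437
Product > 1; profitable direction is CHF → HKD → SGD → CHF.

1.0064 (arbitrage exists)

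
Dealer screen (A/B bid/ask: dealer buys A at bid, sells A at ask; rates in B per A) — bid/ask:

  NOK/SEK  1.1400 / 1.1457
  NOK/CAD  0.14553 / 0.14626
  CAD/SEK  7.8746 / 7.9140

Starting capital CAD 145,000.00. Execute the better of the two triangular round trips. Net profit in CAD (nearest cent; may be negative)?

Net profit: CAD 36.77

Best loop CAD → SEK → NOK → CAD:
CAD 145,000.00 × 7.8746 (sell CAD at bid) = SEK 1,141,817.00
SEK 1,141,817.00 ÷ 1.1457 (buy NOK at ask) = NOK 996,610.81
NOK 996,610.81 × 0.14553 (sell NOK at bid) = CAD 145,036.77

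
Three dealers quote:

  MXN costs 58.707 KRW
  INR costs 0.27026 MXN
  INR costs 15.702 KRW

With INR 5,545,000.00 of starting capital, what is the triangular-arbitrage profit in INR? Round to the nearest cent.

Profitable loop is INR → MXN → KRW → INR:
INR 5,545,000.00 × 0.27026 = MXN 1,498,591.70
MXN 1,498,591.70 × 58.707 = KRW 87,977,823
KRW 87,977,823 ÷ 15.702 = INR 5,602,969.24
Profit = INR 5,602,969.24 − INR 5,545,000.00

Profit: INR 57,969.24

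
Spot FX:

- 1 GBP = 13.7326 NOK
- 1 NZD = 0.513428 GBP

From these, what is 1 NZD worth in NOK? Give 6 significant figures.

NZD/NOK = 7.05070

1 NZD × 0.513428 = 0.513428 GBP
0.513428 GBP × 13.7326 = 7.0507 NOK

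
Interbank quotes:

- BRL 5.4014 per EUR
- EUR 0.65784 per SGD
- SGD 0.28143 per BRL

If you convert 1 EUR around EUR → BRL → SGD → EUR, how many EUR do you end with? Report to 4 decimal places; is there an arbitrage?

1.0000 (no arbitrage)

Around EUR → BRL → SGD → EUR: 1 × 5.4014 × 0.28143 × 0.65784 = 0.999993
Product ≈ 1 (deviation 0.001%, within rounding noise).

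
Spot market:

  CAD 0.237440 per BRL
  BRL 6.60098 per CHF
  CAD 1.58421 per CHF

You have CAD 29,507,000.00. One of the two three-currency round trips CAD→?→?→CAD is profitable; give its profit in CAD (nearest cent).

Profit: CAD 317,660.35

Profitable loop is CAD → BRL → CHF → CAD:
CAD 29,507,000.00 ÷ 0.237440 = BRL 124,271,394.88
BRL 124,271,394.88 ÷ 6.60098 = CHF 18,826,203.82
CHF 18,826,203.82 × 1.58421 = CAD 29,824,660.35
Profit = CAD 29,824,660.35 − CAD 29,507,000.00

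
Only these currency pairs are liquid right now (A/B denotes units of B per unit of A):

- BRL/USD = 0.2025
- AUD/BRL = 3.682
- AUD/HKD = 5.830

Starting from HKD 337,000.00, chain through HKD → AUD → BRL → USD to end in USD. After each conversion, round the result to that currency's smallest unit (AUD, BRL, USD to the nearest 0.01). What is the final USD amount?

HKD 337,000.00 ÷ 5.830 = AUD 57,804.46
AUD 57,804.46 × 3.682 = BRL 212,836.02
BRL 212,836.02 × 0.2025 = USD 43,099.29

USD 43,099.29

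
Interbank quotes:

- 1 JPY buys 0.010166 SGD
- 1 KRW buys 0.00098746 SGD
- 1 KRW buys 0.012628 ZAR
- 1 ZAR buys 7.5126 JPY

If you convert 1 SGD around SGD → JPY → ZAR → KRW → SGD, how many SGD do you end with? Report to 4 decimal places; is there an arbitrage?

Around SGD → JPY → ZAR → KRW → SGD: 1 ÷ 0.010166 ÷ 7.5126 ÷ 0.012628 × 0.00098746 = 1.023869
Product > 1; profitable direction is SGD → JPY → ZAR → KRW → SGD.

1.0239 (arbitrage exists)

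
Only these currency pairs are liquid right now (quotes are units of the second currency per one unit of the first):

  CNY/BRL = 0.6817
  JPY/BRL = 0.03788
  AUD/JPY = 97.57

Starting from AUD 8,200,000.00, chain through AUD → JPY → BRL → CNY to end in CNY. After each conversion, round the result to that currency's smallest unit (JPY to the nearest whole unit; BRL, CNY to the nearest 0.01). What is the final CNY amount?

AUD 8,200,000.00 × 97.57 = JPY 800,074,000
JPY 800,074,000 × 0.03788 = BRL 30,306,803.12
BRL 30,306,803.12 ÷ 0.6817 = CNY 44,457,683.91

CNY 44,457,683.91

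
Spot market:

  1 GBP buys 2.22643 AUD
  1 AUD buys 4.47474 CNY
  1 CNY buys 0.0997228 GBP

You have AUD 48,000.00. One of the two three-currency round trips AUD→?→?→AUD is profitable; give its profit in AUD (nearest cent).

Profitable loop is AUD → GBP → CNY → AUD:
AUD 48,000.00 ÷ 2.22643 = GBP 21,559.18
GBP 21,559.18 ÷ 0.0997228 = CNY 216,191.06
CNY 216,191.06 ÷ 4.47474 = AUD 48,313.66
Profit = AUD 48,313.66 − AUD 48,000.00

Profit: AUD 313.66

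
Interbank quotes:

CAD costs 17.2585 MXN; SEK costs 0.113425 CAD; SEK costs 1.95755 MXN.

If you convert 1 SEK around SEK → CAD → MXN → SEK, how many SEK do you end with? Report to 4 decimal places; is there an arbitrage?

1.0000 (no arbitrage)

Around SEK → CAD → MXN → SEK: 1 × 0.113425 × 17.2585 ÷ 1.95755 = 0.999998
Product ≈ 1 (deviation 0.000%, within rounding noise).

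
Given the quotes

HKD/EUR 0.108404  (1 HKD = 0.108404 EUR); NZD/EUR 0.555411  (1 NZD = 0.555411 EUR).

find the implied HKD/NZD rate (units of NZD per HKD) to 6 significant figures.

HKD/NZD = 0.195178

1 HKD × 0.108404 = 0.108404 EUR
0.108404 EUR ÷ 0.555411 = 0.195178 NZD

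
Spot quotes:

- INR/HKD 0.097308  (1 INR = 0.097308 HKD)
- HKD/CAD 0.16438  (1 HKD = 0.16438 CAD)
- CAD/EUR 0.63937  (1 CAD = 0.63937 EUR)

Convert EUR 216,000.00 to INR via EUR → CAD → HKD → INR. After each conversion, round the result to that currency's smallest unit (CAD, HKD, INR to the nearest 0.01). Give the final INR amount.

INR 21,120,488.96

EUR 216,000.00 ÷ 0.63937 = CAD 337,832.55
CAD 337,832.55 ÷ 0.16438 = HKD 2,055,192.54
HKD 2,055,192.54 ÷ 0.097308 = INR 21,120,488.96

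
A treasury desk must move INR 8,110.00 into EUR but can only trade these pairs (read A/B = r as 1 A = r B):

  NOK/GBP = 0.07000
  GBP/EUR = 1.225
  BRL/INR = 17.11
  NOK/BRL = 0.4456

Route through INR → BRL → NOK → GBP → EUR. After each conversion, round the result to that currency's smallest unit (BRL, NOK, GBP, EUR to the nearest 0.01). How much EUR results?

EUR 91.21

INR 8,110.00 ÷ 17.11 = BRL 473.99
BRL 473.99 ÷ 0.4456 = NOK 1,063.71
NOK 1,063.71 × 0.07000 = GBP 74.46
GBP 74.46 × 1.225 = EUR 91.21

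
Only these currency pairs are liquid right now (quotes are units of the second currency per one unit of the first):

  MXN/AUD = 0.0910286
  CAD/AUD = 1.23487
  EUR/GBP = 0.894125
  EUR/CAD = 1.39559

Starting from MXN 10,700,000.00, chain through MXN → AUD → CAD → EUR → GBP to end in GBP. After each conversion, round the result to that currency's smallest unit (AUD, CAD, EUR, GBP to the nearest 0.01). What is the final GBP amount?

MXN 10,700,000.00 × 0.0910286 = AUD 974,006.02
AUD 974,006.02 ÷ 1.23487 = CAD 788,751.87
CAD 788,751.87 ÷ 1.39559 = EUR 565,174.49
EUR 565,174.49 × 0.894125 = GBP 505,336.64

GBP 505,336.64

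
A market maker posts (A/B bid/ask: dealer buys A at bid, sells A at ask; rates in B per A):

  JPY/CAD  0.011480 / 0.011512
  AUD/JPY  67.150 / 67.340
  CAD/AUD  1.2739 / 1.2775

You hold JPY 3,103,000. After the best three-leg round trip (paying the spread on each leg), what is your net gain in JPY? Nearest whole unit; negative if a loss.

Best loop JPY → AUD → CAD → JPY:
JPY 3,103,000 ÷ 67.340 (buy AUD at ask) = AUD 46,079.60
AUD 46,079.60 ÷ 1.2775 (buy CAD at ask) = CAD 36,070.13
CAD 36,070.13 ÷ 0.011512 (buy JPY at ask) = JPY 3,133,264

Net profit: JPY 30,264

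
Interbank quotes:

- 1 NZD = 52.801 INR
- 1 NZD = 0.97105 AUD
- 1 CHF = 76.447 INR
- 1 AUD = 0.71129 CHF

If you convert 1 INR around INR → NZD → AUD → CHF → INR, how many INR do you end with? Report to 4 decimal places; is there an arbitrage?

1.0000 (no arbitrage)

Around INR → NZD → AUD → CHF → INR: 1 ÷ 52.801 × 0.97105 × 0.71129 × 76.447 = 1.000015
Product ≈ 1 (deviation 0.002%, within rounding noise).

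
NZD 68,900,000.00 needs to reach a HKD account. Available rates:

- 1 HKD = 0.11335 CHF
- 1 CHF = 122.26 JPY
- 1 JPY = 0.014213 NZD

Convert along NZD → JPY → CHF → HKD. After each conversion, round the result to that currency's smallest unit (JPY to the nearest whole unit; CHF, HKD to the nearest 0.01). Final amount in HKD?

NZD 68,900,000.00 ÷ 0.014213 = JPY 4,847,674,664
JPY 4,847,674,664 ÷ 122.26 = CHF 39,650,537.08
CHF 39,650,537.08 ÷ 0.11335 = HKD 349,806,238.02

HKD 349,806,238.02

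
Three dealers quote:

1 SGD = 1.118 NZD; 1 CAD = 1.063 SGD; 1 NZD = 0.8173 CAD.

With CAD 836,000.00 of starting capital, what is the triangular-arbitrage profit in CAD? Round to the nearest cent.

Profit: CAD 24,695.85

Profitable loop is CAD → NZD → SGD → CAD:
CAD 836,000.00 ÷ 0.8173 = NZD 1,022,880.22
NZD 1,022,880.22 ÷ 1.118 = SGD 914,919.69
SGD 914,919.69 ÷ 1.063 = CAD 860,695.85
Profit = CAD 860,695.85 − CAD 836,000.00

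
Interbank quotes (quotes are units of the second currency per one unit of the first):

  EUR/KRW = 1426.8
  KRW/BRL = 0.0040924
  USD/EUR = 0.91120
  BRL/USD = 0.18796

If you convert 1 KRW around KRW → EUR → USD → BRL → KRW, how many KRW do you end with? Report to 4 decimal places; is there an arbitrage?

Around KRW → EUR → USD → BRL → KRW: 1 ÷ 1426.8 ÷ 0.91120 ÷ 0.18796 ÷ 0.0040924 = 0.999953
Product ≈ 1 (deviation 0.005%, within rounding noise).

1.0000 (no arbitrage)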